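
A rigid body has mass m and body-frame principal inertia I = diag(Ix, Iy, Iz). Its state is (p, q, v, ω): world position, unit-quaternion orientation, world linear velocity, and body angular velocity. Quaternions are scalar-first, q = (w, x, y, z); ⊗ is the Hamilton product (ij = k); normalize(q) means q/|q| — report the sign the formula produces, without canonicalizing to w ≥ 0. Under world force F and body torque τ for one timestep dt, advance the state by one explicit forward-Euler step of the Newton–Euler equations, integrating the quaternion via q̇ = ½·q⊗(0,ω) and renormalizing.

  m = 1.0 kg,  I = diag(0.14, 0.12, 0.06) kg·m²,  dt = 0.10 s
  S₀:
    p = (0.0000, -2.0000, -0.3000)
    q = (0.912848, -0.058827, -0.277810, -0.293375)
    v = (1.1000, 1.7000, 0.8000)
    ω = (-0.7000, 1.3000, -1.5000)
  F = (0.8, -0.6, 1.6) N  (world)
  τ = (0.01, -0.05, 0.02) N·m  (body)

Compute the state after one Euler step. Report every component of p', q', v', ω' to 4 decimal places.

p' = (0.1100, -1.8300, -0.2200)
q' = (0.9019, -0.0506, -0.2115, -0.3733)
v' = (1.1800, 1.6400, 0.9600)
ω' = (-0.7764, 1.1883, -1.4970)

gyro term ω×Iω = (0.1170, 0.0840, 0.0182)
(τ − ω×Iω)/I = (-0.7643, -1.1167, 0.0300)
new body rate ω' = (-0.7764, 1.1883, -1.4970)
Hamilton product q⊗(0,ω) = (-0.1200884, 0.1591089, 1.3038244, -1.6402141)
q' = normalize(q + ½dt·q⊗(0,ω)) = (0.9019, -0.0506, -0.2115, -0.3733)
new position p' = (0.1100, -1.8300, -0.2200)
new velocity v' = (1.1800, 1.6400, 0.9600)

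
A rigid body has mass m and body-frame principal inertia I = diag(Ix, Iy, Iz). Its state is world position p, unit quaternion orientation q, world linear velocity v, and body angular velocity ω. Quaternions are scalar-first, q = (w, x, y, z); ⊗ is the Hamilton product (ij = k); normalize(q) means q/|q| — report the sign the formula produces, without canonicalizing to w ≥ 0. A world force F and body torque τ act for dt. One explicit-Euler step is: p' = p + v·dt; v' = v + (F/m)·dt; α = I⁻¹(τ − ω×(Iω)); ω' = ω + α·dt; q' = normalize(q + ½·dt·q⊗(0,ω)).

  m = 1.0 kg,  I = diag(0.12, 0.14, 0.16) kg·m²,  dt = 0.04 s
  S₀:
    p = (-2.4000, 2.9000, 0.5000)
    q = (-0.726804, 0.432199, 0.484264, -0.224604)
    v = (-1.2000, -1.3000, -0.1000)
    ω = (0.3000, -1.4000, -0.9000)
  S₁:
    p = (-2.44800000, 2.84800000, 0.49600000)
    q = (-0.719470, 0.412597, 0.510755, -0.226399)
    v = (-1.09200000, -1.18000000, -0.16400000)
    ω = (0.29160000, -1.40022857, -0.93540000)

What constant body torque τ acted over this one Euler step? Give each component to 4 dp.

τ = (0.0000, 0.0100, -0.1500)

Δω = ω₁−ω₀ = (-0.00840000, -0.00022857, -0.03540000)
applied torque τ = (0.0000, 0.0100, -0.1500)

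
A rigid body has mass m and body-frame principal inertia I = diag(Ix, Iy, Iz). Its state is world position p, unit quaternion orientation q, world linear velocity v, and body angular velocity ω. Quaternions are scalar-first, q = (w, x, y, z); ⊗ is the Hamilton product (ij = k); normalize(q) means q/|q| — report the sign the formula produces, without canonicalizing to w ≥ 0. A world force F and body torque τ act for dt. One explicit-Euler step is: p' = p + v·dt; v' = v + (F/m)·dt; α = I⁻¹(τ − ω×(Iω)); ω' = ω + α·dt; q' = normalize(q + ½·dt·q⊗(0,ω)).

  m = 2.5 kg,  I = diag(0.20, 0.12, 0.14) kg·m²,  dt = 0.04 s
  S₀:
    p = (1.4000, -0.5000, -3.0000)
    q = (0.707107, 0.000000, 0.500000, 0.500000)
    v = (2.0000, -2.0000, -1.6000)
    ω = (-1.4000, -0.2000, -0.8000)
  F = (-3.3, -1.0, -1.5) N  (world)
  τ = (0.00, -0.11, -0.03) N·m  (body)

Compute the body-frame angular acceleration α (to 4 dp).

α = (-0.0160, -1.4767, -0.0543)

precession coupling ω×(Iω) = (0.0032, 0.0672, -0.0224)
(τ − ω×Iω)/I = (-0.0160, -1.4767, -0.0543)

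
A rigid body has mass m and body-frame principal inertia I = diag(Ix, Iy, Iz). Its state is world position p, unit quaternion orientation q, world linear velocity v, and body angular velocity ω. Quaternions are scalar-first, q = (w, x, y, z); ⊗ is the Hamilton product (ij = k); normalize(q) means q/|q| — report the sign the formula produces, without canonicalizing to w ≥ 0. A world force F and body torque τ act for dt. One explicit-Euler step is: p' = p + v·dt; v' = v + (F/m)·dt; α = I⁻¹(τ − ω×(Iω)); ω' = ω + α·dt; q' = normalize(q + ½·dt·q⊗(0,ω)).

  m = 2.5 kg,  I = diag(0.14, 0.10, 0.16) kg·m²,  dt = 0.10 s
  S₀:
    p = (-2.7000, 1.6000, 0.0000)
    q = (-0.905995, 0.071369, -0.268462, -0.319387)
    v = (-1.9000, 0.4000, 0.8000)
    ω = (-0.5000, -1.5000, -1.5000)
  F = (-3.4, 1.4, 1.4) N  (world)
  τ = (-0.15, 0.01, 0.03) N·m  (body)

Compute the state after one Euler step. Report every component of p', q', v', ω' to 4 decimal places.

linear accel F/m = (-1.3600, 0.5600, 0.5600)
new position p' = (-2.8900, 1.6400, 0.0800)
v + (F/m)dt = (-2.0360, 0.4560, 0.8560)
gyro term ω×Iω = (0.1350, -0.0150, -0.0300)
α = I⁻¹(τ − ω×Iω) = (-2.0357, 0.2500, 0.3750)
new body rate ω' = (-0.7036, -1.4750, -1.4625)
Hamilton product q⊗(0,ω) = (-0.8460890, 0.3766100, 1.6257395, 1.1177080)
updated quaternion q' = (-0.9427, 0.0897, -0.1861, -0.2620)

p' = (-2.8900, 1.6400, 0.0800)
q' = (-0.9427, 0.0897, -0.1861, -0.2620)
v' = (-2.0360, 0.4560, 0.8560)
ω' = (-0.7036, -1.4750, -1.4625)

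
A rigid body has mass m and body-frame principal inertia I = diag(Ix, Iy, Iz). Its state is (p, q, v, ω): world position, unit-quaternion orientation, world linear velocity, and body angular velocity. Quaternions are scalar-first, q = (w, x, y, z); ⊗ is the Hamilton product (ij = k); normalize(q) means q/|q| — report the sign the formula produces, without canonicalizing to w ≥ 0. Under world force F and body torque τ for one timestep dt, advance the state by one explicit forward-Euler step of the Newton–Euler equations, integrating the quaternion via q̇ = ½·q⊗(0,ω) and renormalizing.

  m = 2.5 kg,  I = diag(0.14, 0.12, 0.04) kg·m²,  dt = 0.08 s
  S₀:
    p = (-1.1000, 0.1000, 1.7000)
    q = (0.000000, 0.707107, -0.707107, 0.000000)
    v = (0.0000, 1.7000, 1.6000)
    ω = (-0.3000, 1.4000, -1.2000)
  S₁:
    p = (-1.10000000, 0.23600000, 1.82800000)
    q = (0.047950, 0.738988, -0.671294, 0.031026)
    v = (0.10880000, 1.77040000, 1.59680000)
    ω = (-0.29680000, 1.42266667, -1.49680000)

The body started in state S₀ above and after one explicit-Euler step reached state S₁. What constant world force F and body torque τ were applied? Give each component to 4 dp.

F = (3.4000, 2.2000, -0.1000)
τ = (0.1400, 0.0700, -0.1400)

velocity change Δv = (0.10880000, 0.07040000, -0.00320000)
F = m·Δv/dt = (3.4000, 2.2000, -0.1000)
Δω = ω₁−ω₀ = (0.00320000, 0.02266667, -0.29680000)
gyro term ω₀×Iω₀ = (0.1344, 0.0360, 0.0084)
I·α + gyro = (0.1400, 0.0700, -0.1400)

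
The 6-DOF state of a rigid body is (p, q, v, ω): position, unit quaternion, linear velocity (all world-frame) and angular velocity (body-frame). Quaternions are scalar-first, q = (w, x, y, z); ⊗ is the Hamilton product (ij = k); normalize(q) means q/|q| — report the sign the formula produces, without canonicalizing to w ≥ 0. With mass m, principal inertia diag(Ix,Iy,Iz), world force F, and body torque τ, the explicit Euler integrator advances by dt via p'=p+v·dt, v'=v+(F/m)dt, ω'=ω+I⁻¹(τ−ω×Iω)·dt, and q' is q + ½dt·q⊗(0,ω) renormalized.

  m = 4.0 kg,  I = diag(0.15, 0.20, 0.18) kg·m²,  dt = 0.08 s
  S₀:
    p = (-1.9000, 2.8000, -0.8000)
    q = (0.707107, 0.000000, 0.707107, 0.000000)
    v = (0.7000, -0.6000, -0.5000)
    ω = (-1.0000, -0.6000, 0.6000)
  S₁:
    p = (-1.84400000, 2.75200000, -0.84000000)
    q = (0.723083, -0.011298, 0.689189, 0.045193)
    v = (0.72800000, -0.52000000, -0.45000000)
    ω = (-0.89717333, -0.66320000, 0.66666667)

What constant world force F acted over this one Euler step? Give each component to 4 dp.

Δv = v₁−v₀ = (0.02800000, 0.08000000, 0.05000000)
F = m·Δv/dt = (1.4000, 4.0000, 2.5000)

F = (1.4000, 4.0000, 2.5000)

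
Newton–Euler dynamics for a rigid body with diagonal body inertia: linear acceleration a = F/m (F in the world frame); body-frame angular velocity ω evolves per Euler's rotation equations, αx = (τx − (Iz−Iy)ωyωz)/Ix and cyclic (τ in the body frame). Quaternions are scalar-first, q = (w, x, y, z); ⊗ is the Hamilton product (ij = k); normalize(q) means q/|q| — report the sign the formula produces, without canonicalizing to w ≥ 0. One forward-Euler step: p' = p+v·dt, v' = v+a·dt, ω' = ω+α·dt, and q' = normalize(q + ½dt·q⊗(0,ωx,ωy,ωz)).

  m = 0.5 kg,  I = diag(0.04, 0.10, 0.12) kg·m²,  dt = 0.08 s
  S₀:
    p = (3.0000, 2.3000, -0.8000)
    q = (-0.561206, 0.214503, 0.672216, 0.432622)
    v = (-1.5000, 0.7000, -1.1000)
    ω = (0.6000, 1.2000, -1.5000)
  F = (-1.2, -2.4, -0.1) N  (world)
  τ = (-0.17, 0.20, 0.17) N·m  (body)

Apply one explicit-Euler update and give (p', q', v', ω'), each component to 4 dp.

p' = (2.8800, 2.3560, -0.8880)
q' = (-0.5708, 0.1395, 0.6664, 0.4590)
v' = (-1.6920, 0.3160, -1.1160)
ω' = (0.3320, 1.3024, -1.4155)

linear accel F/m = (-2.4000, -4.8000, -0.2000)
p + v·dt = (2.8800, 2.3560, -0.8880)
v' = v + a·dt = (-1.6920, 0.3160, -1.1160)
precession coupling ω×(Iω) = (-0.0360, 0.0720, 0.0432)
α = I⁻¹(τ − ω×Iω) = (-3.3500, 1.2800, 1.0567)
new body rate ω' = (0.3320, 1.3024, -1.4155)
q⊗(0,ω) = (-0.2864280, -1.8641940, -0.0921195, 0.6958830)
q + ½dt·q⊗(0,ω), renormalized = (-0.5708, 0.1395, 0.6664, 0.4590)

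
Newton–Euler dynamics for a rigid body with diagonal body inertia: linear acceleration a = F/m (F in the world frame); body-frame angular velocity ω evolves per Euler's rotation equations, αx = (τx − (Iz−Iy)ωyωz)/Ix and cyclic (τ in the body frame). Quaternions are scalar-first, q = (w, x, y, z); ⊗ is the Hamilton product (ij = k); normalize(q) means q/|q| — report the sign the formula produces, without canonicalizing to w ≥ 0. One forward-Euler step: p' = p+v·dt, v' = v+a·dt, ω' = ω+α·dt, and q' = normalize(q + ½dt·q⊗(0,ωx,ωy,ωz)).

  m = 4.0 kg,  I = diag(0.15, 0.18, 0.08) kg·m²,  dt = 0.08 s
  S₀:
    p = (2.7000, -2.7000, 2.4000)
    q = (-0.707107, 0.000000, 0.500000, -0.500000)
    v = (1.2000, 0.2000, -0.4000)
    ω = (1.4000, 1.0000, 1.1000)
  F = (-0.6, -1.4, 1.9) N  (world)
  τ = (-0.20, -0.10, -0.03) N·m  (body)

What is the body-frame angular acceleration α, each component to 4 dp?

precession coupling ω×(Iω) = (-0.1100, 0.1078, 0.0420)
(τ − ω×Iω)/I = (-0.6000, -1.1544, -0.9000)

α = (-0.6000, -1.1544, -0.9000)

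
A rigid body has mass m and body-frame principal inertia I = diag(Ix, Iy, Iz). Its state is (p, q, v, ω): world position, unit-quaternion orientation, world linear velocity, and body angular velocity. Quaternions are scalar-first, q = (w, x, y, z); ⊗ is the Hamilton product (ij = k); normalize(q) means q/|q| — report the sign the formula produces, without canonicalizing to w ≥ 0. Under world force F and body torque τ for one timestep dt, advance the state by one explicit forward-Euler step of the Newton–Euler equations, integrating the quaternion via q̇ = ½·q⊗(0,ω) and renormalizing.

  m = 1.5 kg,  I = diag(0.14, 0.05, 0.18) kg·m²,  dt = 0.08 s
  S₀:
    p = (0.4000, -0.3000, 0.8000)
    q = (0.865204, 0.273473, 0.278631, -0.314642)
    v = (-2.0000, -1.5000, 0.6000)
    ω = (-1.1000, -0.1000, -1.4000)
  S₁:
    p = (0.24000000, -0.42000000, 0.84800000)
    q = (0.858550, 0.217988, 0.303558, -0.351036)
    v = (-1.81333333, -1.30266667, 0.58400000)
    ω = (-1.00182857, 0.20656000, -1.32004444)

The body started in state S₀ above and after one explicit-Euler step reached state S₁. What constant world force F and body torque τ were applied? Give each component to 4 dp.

F = (3.5000, 3.7000, -0.3000)
τ = (0.1900, 0.1300, 0.1700)

ω₁ − ω₀ = (0.09817143, 0.30656000, 0.07995556)
precession coupling = (0.0182, -0.0616, -0.0099)
I·α + gyro = (0.1900, 0.1300, 0.1700)
velocity change Δv = (0.18666667, 0.19733333, -0.01600000)
applied force F = (3.5000, 3.7000, -0.3000)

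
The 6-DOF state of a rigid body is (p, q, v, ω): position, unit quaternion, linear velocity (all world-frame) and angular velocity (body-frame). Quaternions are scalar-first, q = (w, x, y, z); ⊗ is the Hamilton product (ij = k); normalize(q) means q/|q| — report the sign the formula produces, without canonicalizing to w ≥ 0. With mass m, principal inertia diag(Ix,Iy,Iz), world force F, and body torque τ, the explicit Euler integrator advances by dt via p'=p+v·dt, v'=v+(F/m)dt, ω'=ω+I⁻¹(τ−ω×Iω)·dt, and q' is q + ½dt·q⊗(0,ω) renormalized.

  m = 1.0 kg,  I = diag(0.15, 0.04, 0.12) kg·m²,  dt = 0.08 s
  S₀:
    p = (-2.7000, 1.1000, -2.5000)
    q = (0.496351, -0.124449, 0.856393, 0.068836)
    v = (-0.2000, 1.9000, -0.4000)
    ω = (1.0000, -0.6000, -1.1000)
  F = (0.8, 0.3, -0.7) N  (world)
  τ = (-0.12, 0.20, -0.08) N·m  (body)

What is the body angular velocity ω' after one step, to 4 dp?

ω' = (0.9078, -0.1340, -1.1973)

precession coupling ω×(Iω) = (0.0528, -0.0330, 0.0660)
(τ − ω×Iω)/I = (-1.1520, 5.8250, -1.2167)
ω + α·dt = (0.9078, -0.1340, -1.1973)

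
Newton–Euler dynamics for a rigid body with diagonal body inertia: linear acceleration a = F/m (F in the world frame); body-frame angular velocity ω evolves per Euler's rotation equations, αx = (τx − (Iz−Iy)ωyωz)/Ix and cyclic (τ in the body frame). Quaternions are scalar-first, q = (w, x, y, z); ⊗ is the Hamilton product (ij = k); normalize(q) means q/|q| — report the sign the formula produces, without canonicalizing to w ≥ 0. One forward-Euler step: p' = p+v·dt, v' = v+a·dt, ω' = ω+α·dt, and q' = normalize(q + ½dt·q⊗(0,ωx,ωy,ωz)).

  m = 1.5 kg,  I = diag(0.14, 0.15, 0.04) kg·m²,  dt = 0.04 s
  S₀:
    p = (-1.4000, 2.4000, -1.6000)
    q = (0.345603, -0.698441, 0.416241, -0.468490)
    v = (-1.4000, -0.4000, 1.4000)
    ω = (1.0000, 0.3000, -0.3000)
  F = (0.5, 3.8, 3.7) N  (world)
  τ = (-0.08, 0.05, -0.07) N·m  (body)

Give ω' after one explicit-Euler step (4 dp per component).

ω' = (0.9743, 0.3213, -0.3730)

precession coupling ω×(Iω) = (0.0099, -0.0300, 0.0030)
(τ − ω×Iω)/I = (-0.6421, 0.5333, -1.8250)
ω' = ω + α·dt = (0.9743, 0.3213, -0.3730)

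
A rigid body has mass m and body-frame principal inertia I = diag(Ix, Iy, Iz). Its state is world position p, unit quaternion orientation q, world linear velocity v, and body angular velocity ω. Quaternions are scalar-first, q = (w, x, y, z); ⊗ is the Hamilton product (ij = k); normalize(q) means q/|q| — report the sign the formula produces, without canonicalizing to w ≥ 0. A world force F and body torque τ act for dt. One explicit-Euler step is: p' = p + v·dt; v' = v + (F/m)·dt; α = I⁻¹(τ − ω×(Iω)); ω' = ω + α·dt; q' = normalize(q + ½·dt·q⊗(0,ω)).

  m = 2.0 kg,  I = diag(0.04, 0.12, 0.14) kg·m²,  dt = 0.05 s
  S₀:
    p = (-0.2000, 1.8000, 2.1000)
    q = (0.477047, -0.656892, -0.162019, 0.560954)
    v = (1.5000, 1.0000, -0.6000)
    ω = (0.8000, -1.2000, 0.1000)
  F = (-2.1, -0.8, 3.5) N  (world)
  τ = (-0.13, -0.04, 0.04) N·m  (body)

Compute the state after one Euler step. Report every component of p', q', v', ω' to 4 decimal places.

a = F/m = (-1.0500, -0.4000, 1.7500)
p + v·dt = (-0.1250, 1.8500, 2.0700)
v' = v + a·dt = (1.4475, 0.9800, -0.5125)
precession coupling ω×(Iω) = (-0.0024, -0.0080, -0.0768)
angular accel α = (-3.1900, -0.2667, 0.8343)
ω' = ω + α·dt = (0.6405, -1.2133, 0.1417)
Hamilton product q⊗(0,ω) = (0.2749954, 1.0385805, -0.0580040, 0.9655903)
q + ½dt·q⊗(0,ω), renormalized = (0.4836, -0.6305, -0.1634, 0.5847)

p' = (-0.1250, 1.8500, 2.0700)
q' = (0.4836, -0.6305, -0.1634, 0.5847)
v' = (1.4475, 0.9800, -0.5125)
ω' = (0.6405, -1.2133, 0.1417)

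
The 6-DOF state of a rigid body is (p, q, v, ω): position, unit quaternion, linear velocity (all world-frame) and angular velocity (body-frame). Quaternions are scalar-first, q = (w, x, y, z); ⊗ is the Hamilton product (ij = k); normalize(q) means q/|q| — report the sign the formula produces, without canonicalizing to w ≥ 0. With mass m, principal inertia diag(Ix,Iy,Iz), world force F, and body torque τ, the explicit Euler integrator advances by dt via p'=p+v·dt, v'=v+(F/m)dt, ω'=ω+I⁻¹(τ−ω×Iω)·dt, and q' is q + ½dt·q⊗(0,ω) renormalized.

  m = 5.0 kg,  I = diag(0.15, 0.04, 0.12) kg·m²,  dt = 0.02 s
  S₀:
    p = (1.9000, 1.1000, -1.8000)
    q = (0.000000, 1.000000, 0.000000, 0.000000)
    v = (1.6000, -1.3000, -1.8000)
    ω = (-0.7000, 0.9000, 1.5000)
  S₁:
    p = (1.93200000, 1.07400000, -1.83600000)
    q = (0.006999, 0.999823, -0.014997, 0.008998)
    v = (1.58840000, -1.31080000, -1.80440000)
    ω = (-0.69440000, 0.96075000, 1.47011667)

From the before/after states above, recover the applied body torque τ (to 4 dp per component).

ω₁ − ω₀ = (0.00560000, 0.06075000, -0.02988333)
τ = I·(Δω/dt) + ω₀×(Iω₀) = (0.1500, 0.0900, -0.1100)

τ = (0.1500, 0.0900, -0.1100)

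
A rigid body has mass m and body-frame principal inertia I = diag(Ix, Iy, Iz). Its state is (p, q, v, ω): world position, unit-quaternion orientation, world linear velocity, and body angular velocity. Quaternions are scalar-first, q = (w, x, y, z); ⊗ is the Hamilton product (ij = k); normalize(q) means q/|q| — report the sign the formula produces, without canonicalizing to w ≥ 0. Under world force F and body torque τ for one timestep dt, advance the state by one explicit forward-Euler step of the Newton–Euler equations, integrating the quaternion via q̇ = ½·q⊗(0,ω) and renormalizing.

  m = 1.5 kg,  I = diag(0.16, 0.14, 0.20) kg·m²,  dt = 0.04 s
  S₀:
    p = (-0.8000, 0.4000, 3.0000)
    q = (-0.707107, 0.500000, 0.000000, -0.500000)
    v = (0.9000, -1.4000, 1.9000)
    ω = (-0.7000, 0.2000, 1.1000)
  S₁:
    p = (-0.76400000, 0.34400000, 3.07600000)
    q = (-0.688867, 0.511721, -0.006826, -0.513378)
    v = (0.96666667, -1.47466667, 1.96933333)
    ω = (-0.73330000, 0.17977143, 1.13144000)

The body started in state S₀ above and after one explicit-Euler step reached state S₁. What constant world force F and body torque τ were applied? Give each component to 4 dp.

Δv = v₁−v₀ = (0.06666667, -0.07466667, 0.06933333)
applied force F = (2.5000, -2.8000, 2.6000)
Δω = ω₁−ω₀ = (-0.03330000, -0.02022857, 0.03144000)
ω₀×(Iω₀) = (0.0132, 0.0308, 0.0028)
applied torque τ = (-0.1200, -0.0400, 0.1600)

F = (2.5000, -2.8000, 2.6000)
τ = (-0.1200, -0.0400, 0.1600)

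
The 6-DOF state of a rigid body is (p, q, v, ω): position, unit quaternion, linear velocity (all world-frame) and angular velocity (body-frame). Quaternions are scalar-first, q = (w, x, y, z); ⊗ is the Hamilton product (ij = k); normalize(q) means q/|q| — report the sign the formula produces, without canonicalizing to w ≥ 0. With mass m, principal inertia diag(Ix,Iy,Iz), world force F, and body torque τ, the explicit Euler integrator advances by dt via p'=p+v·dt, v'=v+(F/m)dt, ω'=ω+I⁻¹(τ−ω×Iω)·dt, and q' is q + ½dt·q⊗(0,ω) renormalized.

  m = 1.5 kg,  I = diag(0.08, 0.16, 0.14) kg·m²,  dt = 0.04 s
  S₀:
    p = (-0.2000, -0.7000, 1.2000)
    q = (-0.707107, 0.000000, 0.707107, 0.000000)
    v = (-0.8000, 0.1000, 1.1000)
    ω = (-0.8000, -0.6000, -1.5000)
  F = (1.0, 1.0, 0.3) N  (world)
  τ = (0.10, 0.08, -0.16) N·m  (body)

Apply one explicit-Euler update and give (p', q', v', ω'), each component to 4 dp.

p' = (-0.2320, -0.6960, 1.2440)
q' = (-0.6982, -0.0099, 0.7151, 0.0325)
v' = (-0.7733, 0.1267, 1.1080)
ω' = (-0.7410, -0.5620, -1.5567)

gyro term ω×Iω = (-0.0180, -0.0720, 0.0384)
(τ − ω×Iω)/I = (1.4750, 0.9500, -1.4171)
ω + α·dt = (-0.7410, -0.5620, -1.5567)
Hamilton product q⊗(0,ω) = (0.4242642, -0.4949749, 0.4242642, 1.6263461)
q + ½dt·q⊗(0,ω), renormalized = (-0.6982, -0.0099, 0.7151, 0.0325)
a = (0.6667, 0.6667, 0.2000)
p + v·dt = (-0.2320, -0.6960, 1.2440)
new velocity v' = (-0.7733, 0.1267, 1.1080)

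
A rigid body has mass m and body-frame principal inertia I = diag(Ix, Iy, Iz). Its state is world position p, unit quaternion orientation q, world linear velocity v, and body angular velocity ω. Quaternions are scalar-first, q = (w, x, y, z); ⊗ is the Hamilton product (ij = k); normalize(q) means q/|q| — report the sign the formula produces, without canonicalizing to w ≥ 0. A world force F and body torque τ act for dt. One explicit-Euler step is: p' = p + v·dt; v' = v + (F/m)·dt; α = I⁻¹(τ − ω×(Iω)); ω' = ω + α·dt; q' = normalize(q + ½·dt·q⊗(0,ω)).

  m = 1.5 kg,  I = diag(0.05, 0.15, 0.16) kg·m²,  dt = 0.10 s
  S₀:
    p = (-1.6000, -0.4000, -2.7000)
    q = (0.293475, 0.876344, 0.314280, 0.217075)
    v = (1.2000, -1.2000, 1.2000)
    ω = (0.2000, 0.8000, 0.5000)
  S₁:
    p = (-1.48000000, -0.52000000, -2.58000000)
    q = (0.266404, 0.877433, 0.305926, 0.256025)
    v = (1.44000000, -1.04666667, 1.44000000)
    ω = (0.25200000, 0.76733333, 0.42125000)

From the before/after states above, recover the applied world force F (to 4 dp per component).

F = (3.6000, 2.3000, 3.6000)

Δv = v₁−v₀ = (0.24000000, 0.15333333, 0.24000000)
m·(v₁−v₀)/dt = (3.6000, 2.3000, 3.6000)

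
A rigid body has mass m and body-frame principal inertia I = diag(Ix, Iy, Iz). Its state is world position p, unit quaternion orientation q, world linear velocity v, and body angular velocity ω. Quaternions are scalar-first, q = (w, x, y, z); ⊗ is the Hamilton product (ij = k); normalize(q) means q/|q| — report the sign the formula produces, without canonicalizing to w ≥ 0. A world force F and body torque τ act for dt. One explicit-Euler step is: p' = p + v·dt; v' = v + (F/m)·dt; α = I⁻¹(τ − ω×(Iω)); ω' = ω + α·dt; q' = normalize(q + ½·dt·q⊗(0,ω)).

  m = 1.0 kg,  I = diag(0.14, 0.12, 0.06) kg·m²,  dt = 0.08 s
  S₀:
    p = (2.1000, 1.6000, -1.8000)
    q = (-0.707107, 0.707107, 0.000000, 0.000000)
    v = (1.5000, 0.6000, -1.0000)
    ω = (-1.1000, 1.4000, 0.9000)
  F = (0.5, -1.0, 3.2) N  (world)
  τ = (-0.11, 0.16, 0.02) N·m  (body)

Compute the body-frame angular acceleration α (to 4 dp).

precession coupling ω×(Iω) = (-0.0756, -0.0792, 0.0308)
angular accel α = (-0.2457, 1.9933, -0.1800)

α = (-0.2457, 1.9933, -0.1800)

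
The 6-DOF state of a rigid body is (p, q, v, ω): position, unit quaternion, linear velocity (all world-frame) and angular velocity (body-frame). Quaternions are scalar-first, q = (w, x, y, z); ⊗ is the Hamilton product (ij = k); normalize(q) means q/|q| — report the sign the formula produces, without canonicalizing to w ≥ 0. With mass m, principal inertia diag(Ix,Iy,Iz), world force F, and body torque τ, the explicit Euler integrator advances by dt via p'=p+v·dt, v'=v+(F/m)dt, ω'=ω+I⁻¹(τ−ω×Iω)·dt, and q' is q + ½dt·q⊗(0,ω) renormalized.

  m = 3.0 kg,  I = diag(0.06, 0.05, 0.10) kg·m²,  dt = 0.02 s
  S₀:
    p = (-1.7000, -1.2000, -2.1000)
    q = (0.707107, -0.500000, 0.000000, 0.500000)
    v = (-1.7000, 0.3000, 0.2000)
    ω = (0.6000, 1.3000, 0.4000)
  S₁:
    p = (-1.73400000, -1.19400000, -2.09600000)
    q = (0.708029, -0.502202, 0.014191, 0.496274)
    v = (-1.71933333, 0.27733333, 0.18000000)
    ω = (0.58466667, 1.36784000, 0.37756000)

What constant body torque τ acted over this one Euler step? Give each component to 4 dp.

τ = (-0.0200, 0.1600, -0.1200)

rate change Δω = (-0.01533333, 0.06784000, -0.02244000)
gyro term ω₀×Iω₀ = (0.0260, -0.0096, -0.0078)
τ = I·(Δω/dt) + ω₀×(Iω₀) = (-0.0200, 0.1600, -0.1200)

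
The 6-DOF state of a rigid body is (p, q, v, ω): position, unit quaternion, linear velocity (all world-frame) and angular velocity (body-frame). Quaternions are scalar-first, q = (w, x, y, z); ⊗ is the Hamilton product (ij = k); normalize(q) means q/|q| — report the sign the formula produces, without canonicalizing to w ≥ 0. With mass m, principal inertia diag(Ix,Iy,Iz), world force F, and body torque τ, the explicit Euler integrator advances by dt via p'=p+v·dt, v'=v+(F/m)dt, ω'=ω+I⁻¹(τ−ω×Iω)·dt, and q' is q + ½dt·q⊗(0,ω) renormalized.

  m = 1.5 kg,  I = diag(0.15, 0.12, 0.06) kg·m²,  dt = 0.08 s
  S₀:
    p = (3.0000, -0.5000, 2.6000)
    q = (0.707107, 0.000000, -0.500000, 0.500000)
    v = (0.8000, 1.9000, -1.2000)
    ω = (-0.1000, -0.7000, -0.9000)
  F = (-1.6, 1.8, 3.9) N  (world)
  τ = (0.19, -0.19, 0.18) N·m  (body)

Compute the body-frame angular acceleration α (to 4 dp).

gyro term ω×Iω = (-0.0378, 0.0081, -0.0021)
angular accel α = (1.5187, -1.6508, 3.0350)

α = (1.5187, -1.6508, 3.0350)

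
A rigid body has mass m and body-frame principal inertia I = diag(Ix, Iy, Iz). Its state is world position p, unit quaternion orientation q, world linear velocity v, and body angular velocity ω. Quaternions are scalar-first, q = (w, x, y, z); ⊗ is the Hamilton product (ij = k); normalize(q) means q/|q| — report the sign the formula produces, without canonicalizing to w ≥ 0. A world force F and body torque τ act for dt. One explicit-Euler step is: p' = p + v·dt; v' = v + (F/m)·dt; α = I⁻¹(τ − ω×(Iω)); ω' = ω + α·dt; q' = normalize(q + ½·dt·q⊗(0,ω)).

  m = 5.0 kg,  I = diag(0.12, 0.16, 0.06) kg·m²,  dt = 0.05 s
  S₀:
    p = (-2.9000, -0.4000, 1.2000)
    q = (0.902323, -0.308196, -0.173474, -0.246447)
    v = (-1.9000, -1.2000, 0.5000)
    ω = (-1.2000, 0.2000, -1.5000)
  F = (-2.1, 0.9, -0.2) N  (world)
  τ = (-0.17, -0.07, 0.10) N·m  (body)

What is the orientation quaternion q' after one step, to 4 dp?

q' = (0.8837, -0.3271, -0.1729, -0.2867)

2q̇ = q⊗(0,ω) = (-0.7048109, -0.7732872, 0.0139070, -1.6232925)
q + ½dt·q⊗(0,ω), renormalized = (0.8837, -0.3271, -0.1729, -0.2867)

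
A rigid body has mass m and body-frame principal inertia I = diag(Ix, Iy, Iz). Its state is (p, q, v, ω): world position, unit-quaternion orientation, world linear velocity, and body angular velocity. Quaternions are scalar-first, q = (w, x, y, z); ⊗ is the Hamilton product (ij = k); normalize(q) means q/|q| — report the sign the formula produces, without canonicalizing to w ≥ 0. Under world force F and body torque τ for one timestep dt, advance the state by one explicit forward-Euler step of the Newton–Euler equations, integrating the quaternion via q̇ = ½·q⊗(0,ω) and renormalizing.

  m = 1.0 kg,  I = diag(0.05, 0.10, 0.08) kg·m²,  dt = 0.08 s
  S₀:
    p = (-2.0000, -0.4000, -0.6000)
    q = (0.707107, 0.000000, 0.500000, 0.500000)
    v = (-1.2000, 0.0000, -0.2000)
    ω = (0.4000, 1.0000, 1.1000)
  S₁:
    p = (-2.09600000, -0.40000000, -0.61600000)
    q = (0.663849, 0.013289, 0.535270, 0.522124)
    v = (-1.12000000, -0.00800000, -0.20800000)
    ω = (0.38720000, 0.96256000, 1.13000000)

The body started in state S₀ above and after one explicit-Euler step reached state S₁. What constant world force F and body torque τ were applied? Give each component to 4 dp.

F = (1.0000, -0.1000, -0.1000)
τ = (-0.0300, -0.0600, 0.0500)

rate change Δω = (-0.01280000, -0.03744000, 0.03000000)
I·α + gyro = (-0.0300, -0.0600, 0.0500)
Δv = v₁−v₀ = (0.08000000, -0.00800000, -0.00800000)
F = m·Δv/dt = (1.0000, -0.1000, -0.1000)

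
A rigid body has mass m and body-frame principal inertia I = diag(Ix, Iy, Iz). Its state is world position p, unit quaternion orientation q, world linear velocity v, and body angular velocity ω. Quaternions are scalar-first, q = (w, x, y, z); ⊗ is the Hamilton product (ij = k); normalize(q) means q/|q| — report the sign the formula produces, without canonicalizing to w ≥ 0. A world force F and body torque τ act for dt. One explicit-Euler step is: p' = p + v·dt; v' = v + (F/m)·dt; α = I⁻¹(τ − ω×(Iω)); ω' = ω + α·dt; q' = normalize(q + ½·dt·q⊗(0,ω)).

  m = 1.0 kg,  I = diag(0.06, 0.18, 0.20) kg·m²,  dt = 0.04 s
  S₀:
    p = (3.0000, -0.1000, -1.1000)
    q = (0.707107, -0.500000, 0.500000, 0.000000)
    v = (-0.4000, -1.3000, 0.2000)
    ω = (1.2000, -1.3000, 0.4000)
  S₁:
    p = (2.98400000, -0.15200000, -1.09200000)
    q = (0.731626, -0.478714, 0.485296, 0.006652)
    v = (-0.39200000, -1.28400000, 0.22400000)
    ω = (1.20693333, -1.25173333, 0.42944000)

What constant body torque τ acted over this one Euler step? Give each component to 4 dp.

rate change Δω = (0.00693333, 0.04826667, 0.02944000)
τ = I·(Δω/dt) + ω₀×(Iω₀) = (0.0000, 0.1500, -0.0400)

τ = (0.0000, 0.1500, -0.0400)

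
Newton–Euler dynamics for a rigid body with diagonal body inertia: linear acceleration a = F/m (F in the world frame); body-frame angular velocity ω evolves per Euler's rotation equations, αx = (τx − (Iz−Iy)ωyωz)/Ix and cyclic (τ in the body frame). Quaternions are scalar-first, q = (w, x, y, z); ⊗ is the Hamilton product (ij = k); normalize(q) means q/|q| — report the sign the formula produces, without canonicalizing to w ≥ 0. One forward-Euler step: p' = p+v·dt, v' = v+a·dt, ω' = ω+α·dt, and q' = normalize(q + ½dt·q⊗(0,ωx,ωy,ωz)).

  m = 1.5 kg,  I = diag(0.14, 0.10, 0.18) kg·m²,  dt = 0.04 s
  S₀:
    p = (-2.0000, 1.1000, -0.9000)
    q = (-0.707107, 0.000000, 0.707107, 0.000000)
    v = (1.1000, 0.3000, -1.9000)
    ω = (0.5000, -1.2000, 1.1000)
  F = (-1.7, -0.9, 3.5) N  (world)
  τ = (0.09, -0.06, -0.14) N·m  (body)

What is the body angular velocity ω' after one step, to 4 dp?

precession coupling ω×(Iω) = (-0.1056, -0.0220, 0.0240)
angular accel α = (1.3971, -0.3800, -0.9111)
ω' = ω + α·dt = (0.5559, -1.2152, 1.0636)

ω' = (0.5559, -1.2152, 1.0636)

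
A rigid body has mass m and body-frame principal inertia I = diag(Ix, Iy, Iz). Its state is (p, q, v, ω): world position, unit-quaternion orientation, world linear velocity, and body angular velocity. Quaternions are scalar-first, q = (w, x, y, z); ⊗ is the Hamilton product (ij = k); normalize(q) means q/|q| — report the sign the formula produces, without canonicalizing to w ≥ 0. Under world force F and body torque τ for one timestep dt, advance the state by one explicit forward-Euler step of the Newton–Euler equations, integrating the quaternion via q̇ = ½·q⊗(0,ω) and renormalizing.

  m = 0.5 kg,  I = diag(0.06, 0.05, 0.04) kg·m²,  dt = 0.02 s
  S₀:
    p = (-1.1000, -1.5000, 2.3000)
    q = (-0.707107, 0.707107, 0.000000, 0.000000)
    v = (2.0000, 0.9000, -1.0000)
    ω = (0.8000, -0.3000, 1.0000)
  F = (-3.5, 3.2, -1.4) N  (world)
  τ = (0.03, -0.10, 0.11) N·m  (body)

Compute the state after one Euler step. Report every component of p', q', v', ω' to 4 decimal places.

a = (-7.0000, 6.4000, -2.8000)
p' = p + v·dt = (-1.0600, -1.4820, 2.2800)
v' = v + a·dt = (1.8600, 1.0280, -1.0560)
angular accel α = (0.4500, -2.3200, 2.6900)
ω + α·dt = (0.8090, -0.3464, 1.0538)
Hamilton product q⊗(0,ω) = (-0.5656856, -0.5656856, -0.4949749, -0.9192391)
updated quaternion q' = (-0.7127, 0.7014, -0.0049, -0.0092)

p' = (-1.0600, -1.4820, 2.2800)
q' = (-0.7127, 0.7014, -0.0049, -0.0092)
v' = (1.8600, 1.0280, -1.0560)
ω' = (0.8090, -0.3464, 1.0538)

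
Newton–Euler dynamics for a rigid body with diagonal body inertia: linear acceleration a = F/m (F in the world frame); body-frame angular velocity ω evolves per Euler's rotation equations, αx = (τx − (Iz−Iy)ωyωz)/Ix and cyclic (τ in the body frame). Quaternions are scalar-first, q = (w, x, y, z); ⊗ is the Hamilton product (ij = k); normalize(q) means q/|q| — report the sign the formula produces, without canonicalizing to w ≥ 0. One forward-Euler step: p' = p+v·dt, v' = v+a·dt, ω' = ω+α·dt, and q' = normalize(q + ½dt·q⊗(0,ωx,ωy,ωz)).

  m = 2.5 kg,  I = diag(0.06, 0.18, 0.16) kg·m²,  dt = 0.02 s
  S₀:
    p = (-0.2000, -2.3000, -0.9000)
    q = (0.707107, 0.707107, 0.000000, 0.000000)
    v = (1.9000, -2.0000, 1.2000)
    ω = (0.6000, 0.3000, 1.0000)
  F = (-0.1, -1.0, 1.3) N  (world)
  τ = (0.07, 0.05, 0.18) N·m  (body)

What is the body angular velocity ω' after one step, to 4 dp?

ω' = (0.6253, 0.3122, 1.0198)

α = I⁻¹(τ − ω×Iω) = (1.2667, 0.6111, 0.9900)
new body rate ω' = (0.6253, 0.3122, 1.0198)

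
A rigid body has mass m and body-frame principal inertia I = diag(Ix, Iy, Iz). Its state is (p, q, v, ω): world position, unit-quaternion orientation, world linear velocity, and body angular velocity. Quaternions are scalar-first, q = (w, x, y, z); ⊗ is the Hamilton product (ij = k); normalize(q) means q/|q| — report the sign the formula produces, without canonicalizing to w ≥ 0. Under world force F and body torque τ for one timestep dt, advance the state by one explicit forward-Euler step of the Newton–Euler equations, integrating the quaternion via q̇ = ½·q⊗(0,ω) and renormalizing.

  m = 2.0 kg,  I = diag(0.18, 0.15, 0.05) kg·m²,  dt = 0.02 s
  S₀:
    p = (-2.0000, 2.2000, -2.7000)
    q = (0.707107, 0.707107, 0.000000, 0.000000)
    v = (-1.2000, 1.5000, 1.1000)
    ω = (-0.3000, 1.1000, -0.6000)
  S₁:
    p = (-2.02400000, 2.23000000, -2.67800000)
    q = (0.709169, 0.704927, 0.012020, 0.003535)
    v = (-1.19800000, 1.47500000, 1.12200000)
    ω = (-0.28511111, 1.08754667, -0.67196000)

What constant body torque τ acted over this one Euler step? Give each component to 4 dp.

τ = (0.2000, -0.0700, -0.1700)

ω₁ − ω₀ = (0.01488889, -0.01245333, -0.07196000)
gyro term ω₀×Iω₀ = (0.0660, 0.0234, 0.0099)
applied torque τ = (0.2000, -0.0700, -0.1700)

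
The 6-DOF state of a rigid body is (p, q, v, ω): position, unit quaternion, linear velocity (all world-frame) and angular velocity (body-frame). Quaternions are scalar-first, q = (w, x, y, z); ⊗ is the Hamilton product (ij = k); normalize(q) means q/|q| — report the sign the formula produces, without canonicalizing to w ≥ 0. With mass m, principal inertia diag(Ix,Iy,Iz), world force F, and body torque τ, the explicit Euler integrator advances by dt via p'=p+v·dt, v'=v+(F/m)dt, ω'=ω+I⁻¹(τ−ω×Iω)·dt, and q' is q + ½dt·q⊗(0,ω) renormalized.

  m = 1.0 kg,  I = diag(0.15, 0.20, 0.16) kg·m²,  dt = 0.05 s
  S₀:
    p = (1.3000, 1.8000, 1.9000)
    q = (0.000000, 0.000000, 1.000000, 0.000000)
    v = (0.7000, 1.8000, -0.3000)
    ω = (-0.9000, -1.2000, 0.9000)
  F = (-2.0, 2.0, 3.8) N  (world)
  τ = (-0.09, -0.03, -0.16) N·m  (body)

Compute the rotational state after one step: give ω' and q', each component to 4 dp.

ω' = (-0.9444, -1.2095, 0.8331)
q' = (0.0300, 0.0225, 0.9990, 0.0225)

gyro term ω×Iω = (0.0432, 0.0081, 0.0540)
angular accel α = (-0.8880, -0.1905, -1.3375)
ω' = ω + α·dt = (-0.9444, -1.2095, 0.8331)
2q̇ = q⊗(0,ω) = (1.2000000, 0.9000000, 0.0000000, 0.9000000)
q' = normalize(q + ½dt·q⊗(0,ω)) = (0.0300, 0.0225, 0.9990, 0.0225)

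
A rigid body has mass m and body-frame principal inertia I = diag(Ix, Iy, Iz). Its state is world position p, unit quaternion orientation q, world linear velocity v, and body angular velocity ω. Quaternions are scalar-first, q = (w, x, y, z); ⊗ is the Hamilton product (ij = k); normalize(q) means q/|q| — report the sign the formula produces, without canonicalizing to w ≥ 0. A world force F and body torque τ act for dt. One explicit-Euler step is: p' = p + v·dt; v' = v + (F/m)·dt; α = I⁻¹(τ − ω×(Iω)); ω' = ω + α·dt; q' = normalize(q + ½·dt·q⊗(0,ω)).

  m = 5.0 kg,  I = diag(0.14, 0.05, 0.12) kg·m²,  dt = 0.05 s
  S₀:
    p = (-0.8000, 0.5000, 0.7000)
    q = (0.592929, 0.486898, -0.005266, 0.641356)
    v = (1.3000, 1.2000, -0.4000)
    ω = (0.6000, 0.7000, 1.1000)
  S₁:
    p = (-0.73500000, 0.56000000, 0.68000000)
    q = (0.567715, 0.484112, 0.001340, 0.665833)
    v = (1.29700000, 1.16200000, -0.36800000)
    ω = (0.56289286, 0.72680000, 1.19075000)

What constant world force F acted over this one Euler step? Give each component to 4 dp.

velocity change Δv = (-0.00300000, -0.03800000, 0.03200000)
applied force F = (-0.3000, -3.8000, 3.2000)

F = (-0.3000, -3.8000, 3.2000)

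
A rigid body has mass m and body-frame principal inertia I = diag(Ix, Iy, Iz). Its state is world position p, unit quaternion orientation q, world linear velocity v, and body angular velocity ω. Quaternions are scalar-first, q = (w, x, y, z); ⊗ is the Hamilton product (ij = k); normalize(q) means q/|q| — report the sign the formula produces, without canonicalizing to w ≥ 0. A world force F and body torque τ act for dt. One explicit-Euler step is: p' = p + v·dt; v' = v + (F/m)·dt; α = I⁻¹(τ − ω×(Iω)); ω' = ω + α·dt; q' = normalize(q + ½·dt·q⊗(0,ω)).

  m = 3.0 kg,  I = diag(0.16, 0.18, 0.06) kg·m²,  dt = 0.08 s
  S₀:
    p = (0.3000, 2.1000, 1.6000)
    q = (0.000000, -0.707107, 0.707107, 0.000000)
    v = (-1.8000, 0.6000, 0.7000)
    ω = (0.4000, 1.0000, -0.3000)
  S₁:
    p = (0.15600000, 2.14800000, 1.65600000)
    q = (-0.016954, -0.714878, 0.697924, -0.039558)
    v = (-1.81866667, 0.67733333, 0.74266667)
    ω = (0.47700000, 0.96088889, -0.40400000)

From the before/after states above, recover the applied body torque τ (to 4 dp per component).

rate change Δω = (0.07700000, -0.03911111, -0.10400000)
precession coupling = (0.0360, -0.0120, 0.0080)
τ = I·(Δω/dt) + ω₀×(Iω₀) = (0.1900, -0.1000, -0.0700)

τ = (0.1900, -0.1000, -0.0700)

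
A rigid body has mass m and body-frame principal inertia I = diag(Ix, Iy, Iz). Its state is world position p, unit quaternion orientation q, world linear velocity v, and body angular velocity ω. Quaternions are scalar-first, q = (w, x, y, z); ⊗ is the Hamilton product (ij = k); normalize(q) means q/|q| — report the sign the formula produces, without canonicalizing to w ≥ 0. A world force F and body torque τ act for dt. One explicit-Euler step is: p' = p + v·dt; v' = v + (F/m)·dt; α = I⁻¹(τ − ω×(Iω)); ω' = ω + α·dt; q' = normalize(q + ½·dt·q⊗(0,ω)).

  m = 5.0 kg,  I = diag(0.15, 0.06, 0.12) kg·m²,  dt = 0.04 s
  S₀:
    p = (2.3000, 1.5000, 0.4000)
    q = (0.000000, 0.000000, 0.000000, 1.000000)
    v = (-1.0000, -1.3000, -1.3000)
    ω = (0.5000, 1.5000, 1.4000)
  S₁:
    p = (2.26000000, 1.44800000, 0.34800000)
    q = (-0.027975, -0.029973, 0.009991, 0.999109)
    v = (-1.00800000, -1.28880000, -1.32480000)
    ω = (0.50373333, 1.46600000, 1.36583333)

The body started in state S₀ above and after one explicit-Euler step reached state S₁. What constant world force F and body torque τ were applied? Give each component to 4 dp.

ω₁ − ω₀ = (0.00373333, -0.03400000, -0.03416667)
ω₀×(Iω₀) = (0.1260, 0.0210, -0.0675)
applied torque τ = (0.1400, -0.0300, -0.1700)
velocity change Δv = (-0.00800000, 0.01120000, -0.02480000)
F = m·Δv/dt = (-1.0000, 1.4000, -3.1000)

F = (-1.0000, 1.4000, -3.1000)
τ = (0.1400, -0.0300, -0.1700)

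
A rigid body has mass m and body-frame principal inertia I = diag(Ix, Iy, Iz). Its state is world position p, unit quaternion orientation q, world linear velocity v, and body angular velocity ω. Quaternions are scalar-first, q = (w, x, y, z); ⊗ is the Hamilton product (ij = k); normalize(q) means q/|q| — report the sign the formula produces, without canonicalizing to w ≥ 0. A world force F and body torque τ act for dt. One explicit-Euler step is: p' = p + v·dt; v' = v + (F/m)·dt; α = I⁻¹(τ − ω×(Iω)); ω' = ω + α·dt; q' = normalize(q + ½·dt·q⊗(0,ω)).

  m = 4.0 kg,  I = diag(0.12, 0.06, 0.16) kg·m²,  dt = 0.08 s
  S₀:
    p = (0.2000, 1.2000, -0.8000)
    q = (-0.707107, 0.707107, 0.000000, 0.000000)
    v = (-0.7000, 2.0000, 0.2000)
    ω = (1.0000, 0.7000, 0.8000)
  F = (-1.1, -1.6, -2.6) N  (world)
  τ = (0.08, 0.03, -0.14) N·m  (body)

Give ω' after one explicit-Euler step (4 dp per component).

gyro term ω×Iω = (0.0560, -0.0320, -0.0420)
(τ − ω×Iω)/I = (0.2000, 1.0333, -0.6125)
new body rate ω' = (1.0160, 0.7827, 0.7510)

ω' = (1.0160, 0.7827, 0.7510)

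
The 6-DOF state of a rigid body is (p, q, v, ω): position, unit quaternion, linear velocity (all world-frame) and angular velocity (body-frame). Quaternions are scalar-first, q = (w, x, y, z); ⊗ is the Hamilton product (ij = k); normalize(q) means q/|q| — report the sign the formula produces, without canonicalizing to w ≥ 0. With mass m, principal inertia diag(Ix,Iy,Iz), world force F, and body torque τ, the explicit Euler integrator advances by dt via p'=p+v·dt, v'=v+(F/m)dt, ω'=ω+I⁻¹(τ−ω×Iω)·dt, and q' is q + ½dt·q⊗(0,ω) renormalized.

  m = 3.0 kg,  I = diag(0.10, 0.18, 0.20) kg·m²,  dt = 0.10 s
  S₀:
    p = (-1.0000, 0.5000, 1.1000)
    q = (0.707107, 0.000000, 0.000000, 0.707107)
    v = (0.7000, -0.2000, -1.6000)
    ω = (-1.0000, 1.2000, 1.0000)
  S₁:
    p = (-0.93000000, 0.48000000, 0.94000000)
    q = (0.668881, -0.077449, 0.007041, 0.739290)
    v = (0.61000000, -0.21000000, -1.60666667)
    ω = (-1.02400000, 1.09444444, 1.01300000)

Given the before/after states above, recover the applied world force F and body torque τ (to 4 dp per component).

F = (-2.7000, -0.3000, -0.2000)
τ = (0.0000, -0.0900, -0.0700)

v₁ − v₀ = (-0.09000000, -0.01000000, -0.00666667)
F = m·Δv/dt = (-2.7000, -0.3000, -0.2000)
rate change Δω = (-0.02400000, -0.10555556, 0.01300000)
gyro term ω₀×Iω₀ = (0.0240, 0.1000, -0.0960)
τ = I·(Δω/dt) + ω₀×(Iω₀) = (0.0000, -0.0900, -0.0700)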